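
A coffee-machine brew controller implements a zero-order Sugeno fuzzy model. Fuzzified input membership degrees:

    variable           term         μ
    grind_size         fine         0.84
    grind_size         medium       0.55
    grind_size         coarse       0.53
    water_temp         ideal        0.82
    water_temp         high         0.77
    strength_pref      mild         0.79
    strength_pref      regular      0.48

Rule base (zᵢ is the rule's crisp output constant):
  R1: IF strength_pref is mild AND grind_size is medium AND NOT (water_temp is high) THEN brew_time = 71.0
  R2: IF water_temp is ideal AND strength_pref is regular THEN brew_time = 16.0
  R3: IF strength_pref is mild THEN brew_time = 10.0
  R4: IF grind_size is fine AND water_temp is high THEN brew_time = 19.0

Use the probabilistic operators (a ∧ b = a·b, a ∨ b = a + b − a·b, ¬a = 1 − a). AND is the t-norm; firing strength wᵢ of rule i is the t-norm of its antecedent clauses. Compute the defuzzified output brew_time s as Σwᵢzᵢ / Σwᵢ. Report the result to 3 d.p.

17.397

R1 (z=71.0): mild=0.79, medium=0.55, ¬high=1−0.77=0.23; AND[a·b] → w = 0.0999
R2 (z=16.0): ideal=0.82, regular=0.48; AND[a·b] → w = 0.3936
R3 (z=10.0): mild=0.79 → w = 0.7900
R4 (z=19.0): fine=0.84, high=0.77; AND[a·b] → w = 0.6468
Weighted average = (0.0999·71.0 + 0.3936·16.0 + 0.7900·10.0 + 0.6468·19.0) / (0.0999 + 0.3936 + 0.7900 + 0.6468)
  = 33.5822 / 1.9303 = 17.397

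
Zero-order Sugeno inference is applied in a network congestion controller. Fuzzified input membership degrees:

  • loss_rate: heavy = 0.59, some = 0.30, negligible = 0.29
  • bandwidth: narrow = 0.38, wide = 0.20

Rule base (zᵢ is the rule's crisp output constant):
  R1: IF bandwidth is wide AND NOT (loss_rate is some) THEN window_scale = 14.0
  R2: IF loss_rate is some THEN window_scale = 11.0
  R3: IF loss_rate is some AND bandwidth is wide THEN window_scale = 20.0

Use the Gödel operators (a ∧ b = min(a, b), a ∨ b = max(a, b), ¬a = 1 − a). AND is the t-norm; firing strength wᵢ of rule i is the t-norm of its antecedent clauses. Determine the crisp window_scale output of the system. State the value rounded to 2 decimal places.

14.43

R1 (z=14.0): wide=0.20, ¬some=1−0.30=0.70; AND[min(a, b)] → w = 0.20
R2 (z=11.0): some=0.30 → w = 0.30
R3 (z=20.0): some=0.30, wide=0.20; AND[min(a, b)] → w = 0.20
Weighted average = (0.20·14.0 + 0.30·11.0 + 0.20·20.0) / (0.20 + 0.30 + 0.20)
  = 10.1000 / 0.7000 = 14.43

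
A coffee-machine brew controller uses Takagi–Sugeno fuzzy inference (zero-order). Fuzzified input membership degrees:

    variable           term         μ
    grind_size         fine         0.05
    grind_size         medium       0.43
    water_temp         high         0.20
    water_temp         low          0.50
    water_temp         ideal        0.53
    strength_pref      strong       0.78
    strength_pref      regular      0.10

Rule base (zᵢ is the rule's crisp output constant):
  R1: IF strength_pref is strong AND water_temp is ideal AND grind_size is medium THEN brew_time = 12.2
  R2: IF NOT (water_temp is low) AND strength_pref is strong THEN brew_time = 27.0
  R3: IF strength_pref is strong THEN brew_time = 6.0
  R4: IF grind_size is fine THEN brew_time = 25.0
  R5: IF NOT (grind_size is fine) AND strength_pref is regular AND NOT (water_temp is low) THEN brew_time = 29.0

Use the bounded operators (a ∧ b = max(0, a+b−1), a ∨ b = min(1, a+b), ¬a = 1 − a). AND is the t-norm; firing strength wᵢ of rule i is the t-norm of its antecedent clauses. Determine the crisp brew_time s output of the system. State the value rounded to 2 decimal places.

12.15

R1 (z=12.2): strong=0.78, ideal=0.53, medium=0.43; AND[max(0, a+b−1)] → w = 0.00
R2 (z=27.0): ¬low=1−0.50=0.50, strong=0.78; AND[max(0, a+b−1)] → w = 0.28
R3 (z=6.0): strong=0.78 → w = 0.78
R4 (z=25.0): fine=0.05 → w = 0.05
R5 (z=29.0): ¬fine=1−0.05=0.95, regular=0.10, ¬low=1−0.50=0.50; AND[max(0, a+b−1)] → w = 0.00
Weighted average = (0.00·12.2 + 0.28·27.0 + 0.78·6.0 + 0.05·25.0 + 0.00·29.0) / (0.00 + 0.28 + 0.78 + 0.05 + 0.00)
  = 13.4900 / 1.1100 = 12.15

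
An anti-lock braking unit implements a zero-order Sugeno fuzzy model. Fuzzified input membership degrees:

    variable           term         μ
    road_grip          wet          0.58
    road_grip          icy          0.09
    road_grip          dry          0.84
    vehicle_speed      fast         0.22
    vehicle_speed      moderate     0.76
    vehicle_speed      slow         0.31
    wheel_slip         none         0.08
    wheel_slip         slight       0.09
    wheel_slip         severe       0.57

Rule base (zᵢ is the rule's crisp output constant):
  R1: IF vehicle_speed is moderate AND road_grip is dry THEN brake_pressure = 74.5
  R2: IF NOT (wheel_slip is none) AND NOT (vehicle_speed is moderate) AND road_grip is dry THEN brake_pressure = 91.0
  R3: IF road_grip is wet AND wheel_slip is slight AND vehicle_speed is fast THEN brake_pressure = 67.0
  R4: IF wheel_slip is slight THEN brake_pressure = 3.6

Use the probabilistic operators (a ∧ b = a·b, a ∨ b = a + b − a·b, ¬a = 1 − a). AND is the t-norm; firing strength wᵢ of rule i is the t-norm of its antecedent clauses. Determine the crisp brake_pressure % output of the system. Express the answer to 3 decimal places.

R1 (z=74.5): moderate=0.76, dry=0.84; AND[a·b] → w = 0.6384
R2 (z=91.0): ¬none=1−0.08=0.92, ¬moderate=1−0.76=0.24, dry=0.84; AND[a·b] → w = 0.1855
R3 (z=67.0): wet=0.58, slight=0.09, fast=0.22; AND[a·b] → w = 0.0115
R4 (z=3.6): slight=0.09 → w = 0.0900
Weighted average = (0.6384·74.5 + 0.1855·91.0 + 0.0115·67.0 + 0.0900·3.6) / (0.6384 + 0.1855 + 0.0115 + 0.0900)
  = 65.5322 / 0.9254 = 70.818

70.818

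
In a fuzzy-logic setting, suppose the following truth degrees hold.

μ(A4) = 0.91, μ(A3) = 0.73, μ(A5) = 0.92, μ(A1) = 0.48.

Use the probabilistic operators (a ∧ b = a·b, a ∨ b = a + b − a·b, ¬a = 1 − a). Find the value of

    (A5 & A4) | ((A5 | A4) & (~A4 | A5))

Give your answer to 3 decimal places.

0.987

A5 & A4 = a·b on (0.9200, 0.9100) = 0.8372
A5 | A4 = a + b − a·b on (0.9200, 0.9100) = 0.9928
~A4 = 1 − 0.9100 = 0.0900
~A4 | A5 = a + b − a·b on (0.0900, 0.9200) = 0.9272
(A5 | A4) & (~A4 | A5) = a·b on (0.9928, 0.9272) = 0.9205
(A5 & A4) | ((A5 | A4) & (~A4 | A5)) = a + b − a·b on (0.8372, 0.9205) = 0.9871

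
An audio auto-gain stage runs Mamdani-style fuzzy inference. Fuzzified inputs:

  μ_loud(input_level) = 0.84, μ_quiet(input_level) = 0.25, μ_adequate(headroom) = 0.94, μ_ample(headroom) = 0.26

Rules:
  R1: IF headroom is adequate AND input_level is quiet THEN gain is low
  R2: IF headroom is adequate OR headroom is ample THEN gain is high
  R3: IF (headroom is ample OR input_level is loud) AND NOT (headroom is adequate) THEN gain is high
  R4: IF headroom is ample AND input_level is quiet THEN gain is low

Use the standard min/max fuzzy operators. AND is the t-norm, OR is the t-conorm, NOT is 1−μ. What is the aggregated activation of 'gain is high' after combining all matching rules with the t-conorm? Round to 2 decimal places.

0.94

R1: adequate=0.94, quiet=0.25; AND[min(a, b)] → w = 0.25
R2: adequate=0.94, ample=0.26; OR[max(a, b)] → w = 0.94
R3: (ample=0.26 OR loud=0.84) = 0.84; AND[min(a, b)] with ¬adequate=1−0.94=0.06 → w = 0.06
R4: ample=0.26, quiet=0.25; AND[min(a, b)] → w = 0.25
Rules with consequent 'high': {R2, R3} → strengths 0.94, 0.06
Aggregate via t-conorm [max(a, b)]: 0.94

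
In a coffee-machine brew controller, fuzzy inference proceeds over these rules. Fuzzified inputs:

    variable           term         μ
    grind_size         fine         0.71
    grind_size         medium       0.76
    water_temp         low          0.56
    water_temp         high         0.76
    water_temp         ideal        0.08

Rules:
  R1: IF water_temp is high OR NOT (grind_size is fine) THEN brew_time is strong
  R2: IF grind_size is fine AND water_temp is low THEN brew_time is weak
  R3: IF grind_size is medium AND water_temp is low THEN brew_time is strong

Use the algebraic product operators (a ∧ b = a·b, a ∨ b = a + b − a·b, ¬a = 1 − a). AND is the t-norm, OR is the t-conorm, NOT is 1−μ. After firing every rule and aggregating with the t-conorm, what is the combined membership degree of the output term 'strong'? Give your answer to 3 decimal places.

R1: high=0.76, ¬fine=1−0.71=0.29; OR[a + b − a·b] → w = 0.8296
R2: fine=0.71, low=0.56; AND[a·b] → w = 0.3976
R3: medium=0.76, low=0.56; AND[a·b] → w = 0.4256
Rules with consequent 'strong': {R1, R3} → strengths 0.8296, 0.4256
Aggregate via t-conorm [a + b − a·b]: 0.9021

0.902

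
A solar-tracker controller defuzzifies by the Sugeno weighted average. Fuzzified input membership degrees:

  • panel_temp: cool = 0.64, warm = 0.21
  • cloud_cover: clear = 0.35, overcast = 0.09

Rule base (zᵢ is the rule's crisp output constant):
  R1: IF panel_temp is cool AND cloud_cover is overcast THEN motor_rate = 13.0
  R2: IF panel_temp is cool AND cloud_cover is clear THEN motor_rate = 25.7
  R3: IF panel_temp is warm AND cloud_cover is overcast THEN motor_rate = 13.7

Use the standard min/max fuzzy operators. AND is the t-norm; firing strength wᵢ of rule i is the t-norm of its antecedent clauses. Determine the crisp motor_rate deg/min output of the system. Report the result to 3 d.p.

21.506

R1 (z=13.0): cool=0.64, overcast=0.09; AND[min(a, b)] → w = 0.09
R2 (z=25.7): cool=0.64, clear=0.35; AND[min(a, b)] → w = 0.35
R3 (z=13.7): warm=0.21, overcast=0.09; AND[min(a, b)] → w = 0.09
Weighted average = (0.09·13.0 + 0.35·25.7 + 0.09·13.7) / (0.09 + 0.35 + 0.09)
  = 11.3980 / 0.5300 = 21.506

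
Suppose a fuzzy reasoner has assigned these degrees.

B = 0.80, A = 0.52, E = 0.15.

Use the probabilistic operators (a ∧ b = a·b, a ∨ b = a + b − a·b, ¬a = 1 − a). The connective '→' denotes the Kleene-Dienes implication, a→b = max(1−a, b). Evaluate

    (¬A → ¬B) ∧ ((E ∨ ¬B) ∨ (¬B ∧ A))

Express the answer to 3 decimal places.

0.203

¬A = 1 − 0.5200 = 0.4800
¬B = 1 − 0.8000 = 0.2000
¬A → ¬B  [Kleene-Dienes: max(1−a, b)] with a=0.4800, b=0.2000 → 0.5200
¬B = 1 − 0.8000 = 0.2000
E ∨ ¬B = a + b − a·b on (0.1500, 0.2000) = 0.3200
¬B = 1 − 0.8000 = 0.2000
¬B ∧ A = a·b on (0.2000, 0.5200) = 0.1040
(E ∨ ¬B) ∨ (¬B ∧ A) = a + b − a·b on (0.3200, 0.1040) = 0.3907
(¬A → ¬B) ∧ ((E ∨ ¬B) ∨ (¬B ∧ A)) = a·b on (0.5200, 0.3907) = 0.2032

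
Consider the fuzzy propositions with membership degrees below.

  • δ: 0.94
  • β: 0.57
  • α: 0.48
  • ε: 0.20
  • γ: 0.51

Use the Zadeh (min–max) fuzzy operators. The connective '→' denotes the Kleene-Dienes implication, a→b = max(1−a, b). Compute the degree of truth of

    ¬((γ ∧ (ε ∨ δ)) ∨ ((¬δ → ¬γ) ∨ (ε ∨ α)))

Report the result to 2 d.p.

0.06

ε ∨ δ = max(a, b) on (0.20, 0.94) = 0.94
γ ∧ (ε ∨ δ) = min(a, b) on (0.51, 0.94) = 0.51
¬δ = 1 − 0.94 = 0.06
¬γ = 1 − 0.51 = 0.49
¬δ → ¬γ  [Kleene-Dienes: max(1−a, b)] with a=0.06, b=0.49 → 0.94
ε ∨ α = max(a, b) on (0.20, 0.48) = 0.48
(¬δ → ¬γ) ∨ (ε ∨ α) = max(a, b) on (0.94, 0.48) = 0.94
(γ ∧ (ε ∨ δ)) ∨ ((¬δ → ¬γ) ∨ (ε ∨ α)) = max(a, b) on (0.51, 0.94) = 0.94
¬((γ ∧ (ε ∨ δ)) ∨ ((¬δ → ¬γ) ∨ (ε ∨ α))) = 1 − 0.94 = 0.06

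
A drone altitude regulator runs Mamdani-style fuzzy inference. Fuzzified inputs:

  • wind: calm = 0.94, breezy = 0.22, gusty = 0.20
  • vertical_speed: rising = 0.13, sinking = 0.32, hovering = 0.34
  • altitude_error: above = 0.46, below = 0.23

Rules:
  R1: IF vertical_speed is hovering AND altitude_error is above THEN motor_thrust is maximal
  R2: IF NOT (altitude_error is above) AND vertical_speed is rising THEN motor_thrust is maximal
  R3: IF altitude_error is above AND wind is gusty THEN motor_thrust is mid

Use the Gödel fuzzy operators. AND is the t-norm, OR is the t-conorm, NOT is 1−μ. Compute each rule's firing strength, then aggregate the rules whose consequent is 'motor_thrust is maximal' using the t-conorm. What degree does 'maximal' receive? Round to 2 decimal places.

R1: hovering=0.34, above=0.46; AND[min(a, b)] → w = 0.34
R2: ¬above=1−0.46=0.54, rising=0.13; AND[min(a, b)] → w = 0.13
R3: above=0.46, gusty=0.20; AND[min(a, b)] → w = 0.20
Rules with consequent 'maximal': {R1, R2} → strengths 0.34, 0.13
Aggregate via t-conorm [max(a, b)]: 0.34

0.34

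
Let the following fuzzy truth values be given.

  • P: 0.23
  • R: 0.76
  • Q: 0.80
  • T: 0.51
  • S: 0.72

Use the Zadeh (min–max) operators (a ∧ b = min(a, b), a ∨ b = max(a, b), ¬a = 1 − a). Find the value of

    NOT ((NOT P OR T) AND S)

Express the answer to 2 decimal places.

NOT P = 1 − 0.23 = 0.77
NOT P OR T = max(a, b) on (0.77, 0.51) = 0.77
(NOT P OR T) AND S = min(a, b) on (0.77, 0.72) = 0.72
NOT ((NOT P OR T) AND S) = 1 − 0.72 = 0.28

0.28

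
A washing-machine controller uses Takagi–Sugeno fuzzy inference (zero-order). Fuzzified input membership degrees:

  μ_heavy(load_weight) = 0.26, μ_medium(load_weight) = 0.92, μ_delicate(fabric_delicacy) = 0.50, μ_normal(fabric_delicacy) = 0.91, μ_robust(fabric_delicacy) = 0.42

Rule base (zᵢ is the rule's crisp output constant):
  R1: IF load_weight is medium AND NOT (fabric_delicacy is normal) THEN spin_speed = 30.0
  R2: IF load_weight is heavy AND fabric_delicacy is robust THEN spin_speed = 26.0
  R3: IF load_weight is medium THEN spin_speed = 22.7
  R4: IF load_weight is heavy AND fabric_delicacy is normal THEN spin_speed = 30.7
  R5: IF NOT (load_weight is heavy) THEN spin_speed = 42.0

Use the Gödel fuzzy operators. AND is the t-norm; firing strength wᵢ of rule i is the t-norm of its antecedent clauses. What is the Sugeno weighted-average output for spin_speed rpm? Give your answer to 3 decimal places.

30.575

R1 (z=30.0): medium=0.92, ¬normal=1−0.91=0.09; AND[min(a, b)] → w = 0.09
R2 (z=26.0): heavy=0.26, robust=0.42; AND[min(a, b)] → w = 0.26
R3 (z=22.7): medium=0.92 → w = 0.92
R4 (z=30.7): heavy=0.26, normal=0.91; AND[min(a, b)] → w = 0.26
R5 (z=42.0): ¬heavy=1−0.26=0.74 → w = 0.74
Weighted average = (0.09·30.0 + 0.26·26.0 + 0.92·22.7 + 0.26·30.7 + 0.74·42.0) / (0.09 + 0.26 + 0.92 + 0.26 + 0.74)
  = 69.4060 / 2.2700 = 30.575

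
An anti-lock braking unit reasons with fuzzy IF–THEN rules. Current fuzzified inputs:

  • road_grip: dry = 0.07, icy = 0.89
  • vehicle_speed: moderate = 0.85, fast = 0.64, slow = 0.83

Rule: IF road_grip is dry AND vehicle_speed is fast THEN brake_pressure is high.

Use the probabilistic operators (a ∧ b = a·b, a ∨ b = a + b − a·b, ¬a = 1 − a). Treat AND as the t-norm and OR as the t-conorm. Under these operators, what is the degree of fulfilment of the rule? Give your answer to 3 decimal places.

firing strength: dry=0.07, fast=0.64; AND[a·b] → w = 0.0448

0.045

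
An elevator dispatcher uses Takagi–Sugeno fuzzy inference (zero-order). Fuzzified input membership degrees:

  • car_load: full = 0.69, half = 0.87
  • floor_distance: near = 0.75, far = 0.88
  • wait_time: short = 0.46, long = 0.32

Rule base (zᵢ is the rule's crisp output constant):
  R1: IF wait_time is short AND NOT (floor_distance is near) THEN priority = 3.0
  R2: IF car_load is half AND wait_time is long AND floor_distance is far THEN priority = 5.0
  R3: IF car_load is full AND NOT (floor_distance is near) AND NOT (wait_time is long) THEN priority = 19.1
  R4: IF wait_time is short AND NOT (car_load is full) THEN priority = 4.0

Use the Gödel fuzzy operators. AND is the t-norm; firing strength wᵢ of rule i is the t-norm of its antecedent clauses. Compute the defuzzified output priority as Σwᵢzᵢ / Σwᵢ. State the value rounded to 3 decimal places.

R1 (z=3.0): short=0.46, ¬near=1−0.75=0.25; AND[min(a, b)] → w = 0.25
R2 (z=5.0): half=0.87, long=0.32, far=0.88; AND[min(a, b)] → w = 0.32
R3 (z=19.1): full=0.69, ¬near=1−0.75=0.25, ¬long=1−0.32=0.68; AND[min(a, b)] → w = 0.25
R4 (z=4.0): short=0.46, ¬full=1−0.69=0.31; AND[min(a, b)] → w = 0.31
Weighted average = (0.25·3.0 + 0.32·5.0 + 0.25·19.1 + 0.31·4.0) / (0.25 + 0.32 + 0.25 + 0.31)
  = 8.3650 / 1.1300 = 7.403

7.403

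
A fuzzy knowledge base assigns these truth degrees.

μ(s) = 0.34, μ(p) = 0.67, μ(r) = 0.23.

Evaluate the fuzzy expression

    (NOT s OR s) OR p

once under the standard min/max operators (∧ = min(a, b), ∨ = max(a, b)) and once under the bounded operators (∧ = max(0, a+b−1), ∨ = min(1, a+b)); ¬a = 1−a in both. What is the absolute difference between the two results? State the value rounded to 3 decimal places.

0.330

Under standard min/max:
  NOT s = 1 − 0.34 = 0.66
  NOT s OR s = max(a, b) on (0.66, 0.34) = 0.66
  (NOT s OR s) OR p = max(a, b) on (0.66, 0.67) = 0.67
  → value = 0.6700
Under bounded:
  NOT s = 1 − 0.34 = 0.66
  NOT s OR s = min(1, a+b) on (0.66, 0.34) = 1.00
  (NOT s OR s) OR p = min(1, a+b) on (1.00, 0.67) = 1.00
  → value = 1.0000
|0.6700 − 1.0000| = 0.330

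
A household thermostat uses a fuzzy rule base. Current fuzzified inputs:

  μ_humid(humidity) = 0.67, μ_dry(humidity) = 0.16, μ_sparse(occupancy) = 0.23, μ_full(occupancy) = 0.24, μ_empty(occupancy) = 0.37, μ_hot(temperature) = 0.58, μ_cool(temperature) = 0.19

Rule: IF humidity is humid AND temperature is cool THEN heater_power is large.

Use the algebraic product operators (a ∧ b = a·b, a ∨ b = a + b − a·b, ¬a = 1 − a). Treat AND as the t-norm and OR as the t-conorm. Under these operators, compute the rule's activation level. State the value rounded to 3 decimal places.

firing strength: humid=0.67, cool=0.19; AND[a·b] → w = 0.1273

0.127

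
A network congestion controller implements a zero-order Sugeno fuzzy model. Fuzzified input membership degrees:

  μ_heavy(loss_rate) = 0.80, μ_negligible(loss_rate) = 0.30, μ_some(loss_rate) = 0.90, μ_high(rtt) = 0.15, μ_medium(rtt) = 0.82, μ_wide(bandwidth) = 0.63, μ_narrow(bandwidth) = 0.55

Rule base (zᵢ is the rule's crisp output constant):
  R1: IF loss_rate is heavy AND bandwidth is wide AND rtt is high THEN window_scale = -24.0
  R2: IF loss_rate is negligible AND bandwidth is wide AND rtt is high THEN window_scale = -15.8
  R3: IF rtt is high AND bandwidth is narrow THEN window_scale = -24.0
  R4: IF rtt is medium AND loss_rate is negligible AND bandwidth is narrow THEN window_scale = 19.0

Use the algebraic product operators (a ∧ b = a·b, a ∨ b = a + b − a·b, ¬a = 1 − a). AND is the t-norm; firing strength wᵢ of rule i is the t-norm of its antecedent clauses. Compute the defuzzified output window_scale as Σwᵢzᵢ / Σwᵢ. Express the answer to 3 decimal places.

R1 (z=-24.0): heavy=0.80, wide=0.63, high=0.15; AND[a·b] → w = 0.0756
R2 (z=-15.8): negligible=0.30, wide=0.63, high=0.15; AND[a·b] → w = 0.0284
R3 (z=-24.0): high=0.15, narrow=0.55; AND[a·b] → w = 0.0825
R4 (z=19.0): medium=0.82, negligible=0.30, narrow=0.55; AND[a·b] → w = 0.1353
Weighted average = (0.0756·-24.0 + 0.0284·-15.8 + 0.0825·-24.0 + 0.1353·19.0) / (0.0756 + 0.0284 + 0.0825 + 0.1353)
  = -1.6716 / 0.3217 = -5.195

-5.195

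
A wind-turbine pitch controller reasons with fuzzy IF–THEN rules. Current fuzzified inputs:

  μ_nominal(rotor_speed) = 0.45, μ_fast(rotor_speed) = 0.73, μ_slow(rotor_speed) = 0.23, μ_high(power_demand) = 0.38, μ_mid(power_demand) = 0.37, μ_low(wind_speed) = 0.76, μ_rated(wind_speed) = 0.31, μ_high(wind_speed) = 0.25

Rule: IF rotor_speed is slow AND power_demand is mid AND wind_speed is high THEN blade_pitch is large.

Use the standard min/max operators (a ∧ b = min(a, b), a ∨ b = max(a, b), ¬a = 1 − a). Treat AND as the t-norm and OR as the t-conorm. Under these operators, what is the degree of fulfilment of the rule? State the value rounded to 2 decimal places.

firing strength: slow=0.23, mid=0.37, high=0.25; AND[min(a, b)] → w = 0.23

0.23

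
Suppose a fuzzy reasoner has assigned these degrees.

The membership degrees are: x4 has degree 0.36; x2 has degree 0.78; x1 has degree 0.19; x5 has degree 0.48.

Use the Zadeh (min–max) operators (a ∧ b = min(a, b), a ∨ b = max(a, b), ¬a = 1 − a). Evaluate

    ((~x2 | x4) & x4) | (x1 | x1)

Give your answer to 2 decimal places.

0.36

~x2 = 1 − 0.78 = 0.22
~x2 | x4 = max(a, b) on (0.22, 0.36) = 0.36
(~x2 | x4) & x4 = min(a, b) on (0.36, 0.36) = 0.36
x1 | x1 = max(a, b) on (0.19, 0.19) = 0.19
((~x2 | x4) & x4) | (x1 | x1) = max(a, b) on (0.36, 0.19) = 0.36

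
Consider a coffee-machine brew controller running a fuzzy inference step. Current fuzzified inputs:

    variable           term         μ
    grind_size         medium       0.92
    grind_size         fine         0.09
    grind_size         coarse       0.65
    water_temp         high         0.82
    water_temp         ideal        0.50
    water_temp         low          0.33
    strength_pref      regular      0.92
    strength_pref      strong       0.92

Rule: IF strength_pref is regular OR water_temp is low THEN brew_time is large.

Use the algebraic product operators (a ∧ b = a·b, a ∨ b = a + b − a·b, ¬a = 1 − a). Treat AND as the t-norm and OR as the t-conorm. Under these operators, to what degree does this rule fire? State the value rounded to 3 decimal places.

firing strength: regular=0.92, low=0.33; OR[a + b − a·b] → w = 0.9464

0.946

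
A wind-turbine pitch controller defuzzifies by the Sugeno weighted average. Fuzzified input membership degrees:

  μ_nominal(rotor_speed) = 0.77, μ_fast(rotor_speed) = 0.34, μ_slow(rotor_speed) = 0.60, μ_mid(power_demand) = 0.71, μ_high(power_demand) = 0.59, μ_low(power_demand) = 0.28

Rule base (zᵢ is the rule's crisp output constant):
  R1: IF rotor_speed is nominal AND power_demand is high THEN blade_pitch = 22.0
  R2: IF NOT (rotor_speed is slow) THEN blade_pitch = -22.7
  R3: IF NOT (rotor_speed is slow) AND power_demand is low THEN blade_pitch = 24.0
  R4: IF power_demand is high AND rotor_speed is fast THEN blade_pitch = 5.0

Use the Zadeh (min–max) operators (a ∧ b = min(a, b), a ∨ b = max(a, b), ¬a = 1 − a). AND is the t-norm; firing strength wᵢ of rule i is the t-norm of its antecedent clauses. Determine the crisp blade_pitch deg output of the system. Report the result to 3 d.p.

R1 (z=22.0): nominal=0.77, high=0.59; AND[min(a, b)] → w = 0.59
R2 (z=-22.7): ¬slow=1−0.60=0.40 → w = 0.40
R3 (z=24.0): ¬slow=1−0.60=0.40, low=0.28; AND[min(a, b)] → w = 0.28
R4 (z=5.0): high=0.59, fast=0.34; AND[min(a, b)] → w = 0.34
Weighted average = (0.59·22.0 + 0.40·-22.7 + 0.28·24.0 + 0.34·5.0) / (0.59 + 0.40 + 0.28 + 0.34)
  = 12.3200 / 1.6100 = 7.652

7.652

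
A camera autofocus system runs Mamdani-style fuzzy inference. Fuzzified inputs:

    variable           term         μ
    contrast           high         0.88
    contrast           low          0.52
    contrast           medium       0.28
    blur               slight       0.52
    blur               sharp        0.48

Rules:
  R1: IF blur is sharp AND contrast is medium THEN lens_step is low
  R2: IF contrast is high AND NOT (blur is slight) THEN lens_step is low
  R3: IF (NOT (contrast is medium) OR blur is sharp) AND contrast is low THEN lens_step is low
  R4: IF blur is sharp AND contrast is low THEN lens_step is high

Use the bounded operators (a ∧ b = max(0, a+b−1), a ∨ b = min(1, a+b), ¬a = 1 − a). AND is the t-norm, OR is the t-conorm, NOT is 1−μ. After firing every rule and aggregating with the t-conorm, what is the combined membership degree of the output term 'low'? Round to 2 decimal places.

0.88

R1: sharp=0.48, medium=0.28; AND[max(0, a+b−1)] → w = 0.00
R2: high=0.88, ¬slight=1−0.52=0.48; AND[max(0, a+b−1)] → w = 0.36
R3: (¬medium=1−0.28=0.72 OR sharp=0.48) = 1.00; AND[max(0, a+b−1)] with low=0.52 → w = 0.52
R4: sharp=0.48, low=0.52; AND[max(0, a+b−1)] → w = 0.00
Rules with consequent 'low': {R1, R2, R3} → strengths 0.00, 0.36, 0.52
Aggregate via t-conorm [min(1, a+b)]: 0.88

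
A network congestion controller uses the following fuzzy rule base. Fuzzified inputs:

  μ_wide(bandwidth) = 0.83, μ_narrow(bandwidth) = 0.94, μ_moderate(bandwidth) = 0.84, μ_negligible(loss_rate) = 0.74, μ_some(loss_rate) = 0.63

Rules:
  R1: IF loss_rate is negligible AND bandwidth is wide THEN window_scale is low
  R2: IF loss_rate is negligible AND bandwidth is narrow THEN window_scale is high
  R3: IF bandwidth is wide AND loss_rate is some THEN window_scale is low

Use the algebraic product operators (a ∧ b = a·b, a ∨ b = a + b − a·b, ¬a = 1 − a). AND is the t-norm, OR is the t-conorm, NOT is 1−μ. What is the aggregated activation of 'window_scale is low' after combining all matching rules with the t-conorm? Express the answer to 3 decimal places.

0.816

R1: negligible=0.74, wide=0.83; AND[a·b] → w = 0.6142
R2: negligible=0.74, narrow=0.94; AND[a·b] → w = 0.6956
R3: wide=0.83, some=0.63; AND[a·b] → w = 0.5229
Rules with consequent 'low': {R1, R3} → strengths 0.6142, 0.5229
Aggregate via t-conorm [a + b − a·b]: 0.8159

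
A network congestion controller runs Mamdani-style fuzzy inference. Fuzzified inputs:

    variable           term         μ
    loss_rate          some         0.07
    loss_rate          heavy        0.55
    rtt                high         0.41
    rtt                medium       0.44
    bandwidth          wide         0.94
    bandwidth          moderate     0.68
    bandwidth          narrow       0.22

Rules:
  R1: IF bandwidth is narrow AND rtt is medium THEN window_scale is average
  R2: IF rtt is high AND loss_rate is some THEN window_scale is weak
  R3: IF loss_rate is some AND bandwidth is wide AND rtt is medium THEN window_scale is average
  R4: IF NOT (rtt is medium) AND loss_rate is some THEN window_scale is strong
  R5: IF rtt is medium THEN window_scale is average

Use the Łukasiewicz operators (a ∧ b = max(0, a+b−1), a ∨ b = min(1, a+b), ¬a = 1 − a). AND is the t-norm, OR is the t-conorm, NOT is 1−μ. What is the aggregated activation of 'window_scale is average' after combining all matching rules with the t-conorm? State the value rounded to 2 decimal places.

0.44

R1: narrow=0.22, medium=0.44; AND[max(0, a+b−1)] → w = 0.00
R2: high=0.41, some=0.07; AND[max(0, a+b−1)] → w = 0.00
R3: some=0.07, wide=0.94, medium=0.44; AND[max(0, a+b−1)] → w = 0.00
R4: ¬medium=1−0.44=0.56, some=0.07; AND[max(0, a+b−1)] → w = 0.00
R5: medium=0.44 → w = 0.44
Rules with consequent 'average': {R1, R3, R5} → strengths 0.00, 0.00, 0.44
Aggregate via t-conorm [min(1, a+b)]: 0.44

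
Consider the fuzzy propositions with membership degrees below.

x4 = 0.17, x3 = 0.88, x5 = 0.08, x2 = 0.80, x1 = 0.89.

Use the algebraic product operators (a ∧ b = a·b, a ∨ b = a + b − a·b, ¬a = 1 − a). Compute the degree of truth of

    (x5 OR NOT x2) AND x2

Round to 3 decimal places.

0.211

NOT x2 = 1 − 0.8000 = 0.2000
x5 OR NOT x2 = a + b − a·b on (0.0800, 0.2000) = 0.2640
(x5 OR NOT x2) AND x2 = a·b on (0.2640, 0.8000) = 0.2112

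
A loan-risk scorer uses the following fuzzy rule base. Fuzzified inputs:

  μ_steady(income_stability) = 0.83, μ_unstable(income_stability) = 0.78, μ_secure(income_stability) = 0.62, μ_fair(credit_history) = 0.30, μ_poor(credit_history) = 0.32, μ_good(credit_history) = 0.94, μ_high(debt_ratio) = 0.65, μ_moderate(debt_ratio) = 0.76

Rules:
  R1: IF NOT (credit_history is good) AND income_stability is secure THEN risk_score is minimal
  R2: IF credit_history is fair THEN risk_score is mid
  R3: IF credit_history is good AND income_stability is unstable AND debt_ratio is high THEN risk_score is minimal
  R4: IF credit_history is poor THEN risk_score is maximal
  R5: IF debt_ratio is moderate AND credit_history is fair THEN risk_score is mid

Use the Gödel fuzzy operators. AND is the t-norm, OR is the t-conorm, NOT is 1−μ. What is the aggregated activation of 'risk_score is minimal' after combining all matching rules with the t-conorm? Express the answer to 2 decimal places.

0.65

R1: ¬good=1−0.94=0.06, secure=0.62; AND[min(a, b)] → w = 0.06
R2: fair=0.30 → w = 0.30
R3: good=0.94, unstable=0.78, high=0.65; AND[min(a, b)] → w = 0.65
R4: poor=0.32 → w = 0.32
R5: moderate=0.76, fair=0.30; AND[min(a, b)] → w = 0.30
Rules with consequent 'minimal': {R1, R3} → strengths 0.06, 0.65
Aggregate via t-conorm [max(a, b)]: 0.65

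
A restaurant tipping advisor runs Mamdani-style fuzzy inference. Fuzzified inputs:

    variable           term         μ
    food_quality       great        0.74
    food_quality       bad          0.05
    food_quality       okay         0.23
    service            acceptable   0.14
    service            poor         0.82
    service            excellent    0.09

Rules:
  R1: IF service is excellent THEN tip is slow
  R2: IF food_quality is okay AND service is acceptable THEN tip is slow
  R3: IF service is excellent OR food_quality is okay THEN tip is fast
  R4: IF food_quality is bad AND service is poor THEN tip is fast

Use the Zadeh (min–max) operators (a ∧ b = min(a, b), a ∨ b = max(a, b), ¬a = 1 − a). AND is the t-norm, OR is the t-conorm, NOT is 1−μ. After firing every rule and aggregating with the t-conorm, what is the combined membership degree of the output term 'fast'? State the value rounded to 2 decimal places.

0.23

R1: excellent=0.09 → w = 0.09
R2: okay=0.23, acceptable=0.14; AND[min(a, b)] → w = 0.14
R3: excellent=0.09, okay=0.23; OR[max(a, b)] → w = 0.23
R4: bad=0.05, poor=0.82; AND[min(a, b)] → w = 0.05
Rules with consequent 'fast': {R3, R4} → strengths 0.23, 0.05
Aggregate via t-conorm [max(a, b)]: 0.23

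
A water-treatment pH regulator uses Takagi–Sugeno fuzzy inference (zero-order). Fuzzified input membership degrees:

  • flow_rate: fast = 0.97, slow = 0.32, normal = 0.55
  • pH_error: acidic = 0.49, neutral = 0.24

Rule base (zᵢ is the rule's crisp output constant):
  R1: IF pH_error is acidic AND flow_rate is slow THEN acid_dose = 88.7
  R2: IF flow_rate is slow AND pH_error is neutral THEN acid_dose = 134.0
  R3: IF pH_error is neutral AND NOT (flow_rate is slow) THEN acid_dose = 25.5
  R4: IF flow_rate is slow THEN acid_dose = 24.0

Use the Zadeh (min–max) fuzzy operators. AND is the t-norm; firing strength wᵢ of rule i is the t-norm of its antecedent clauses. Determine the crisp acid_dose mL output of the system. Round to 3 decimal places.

R1 (z=88.7): acidic=0.49, slow=0.32; AND[min(a, b)] → w = 0.32
R2 (z=134.0): slow=0.32, neutral=0.24; AND[min(a, b)] → w = 0.24
R3 (z=25.5): neutral=0.24, ¬slow=1−0.32=0.68; AND[min(a, b)] → w = 0.24
R4 (z=24.0): slow=0.32 → w = 0.32
Weighted average = (0.32·88.7 + 0.24·134.0 + 0.24·25.5 + 0.32·24.0) / (0.32 + 0.24 + 0.24 + 0.32)
  = 74.3440 / 1.1200 = 66.379

66.379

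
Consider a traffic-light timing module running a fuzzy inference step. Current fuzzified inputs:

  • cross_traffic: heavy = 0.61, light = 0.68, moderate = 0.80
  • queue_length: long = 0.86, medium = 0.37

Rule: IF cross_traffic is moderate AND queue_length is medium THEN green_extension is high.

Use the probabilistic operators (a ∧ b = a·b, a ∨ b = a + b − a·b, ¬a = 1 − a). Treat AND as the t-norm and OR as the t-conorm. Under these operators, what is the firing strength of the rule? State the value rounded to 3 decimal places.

0.296

firing strength: moderate=0.80, medium=0.37; AND[a·b] → w = 0.2960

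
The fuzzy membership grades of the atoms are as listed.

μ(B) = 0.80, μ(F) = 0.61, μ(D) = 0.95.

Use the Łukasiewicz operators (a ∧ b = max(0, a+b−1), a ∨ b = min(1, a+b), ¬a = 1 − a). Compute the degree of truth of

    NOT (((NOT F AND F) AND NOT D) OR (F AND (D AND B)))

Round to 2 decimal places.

NOT F = 1 − 0.61 = 0.39
NOT F AND F = max(0, a+b−1) on (0.39, 0.61) = 0.00
NOT D = 1 − 0.95 = 0.05
(NOT F AND F) AND NOT D = max(0, a+b−1) on (0.00, 0.05) = 0.00
D AND B = max(0, a+b−1) on (0.95, 0.80) = 0.75
F AND (D AND B) = max(0, a+b−1) on (0.61, 0.75) = 0.36
((NOT F AND F) AND NOT D) OR (F AND (D AND B)) = min(1, a+b) on (0.00, 0.36) = 0.36
NOT (((NOT F AND F) AND NOT D) OR (F AND (D AND B))) = 1 − 0.36 = 0.64

0.64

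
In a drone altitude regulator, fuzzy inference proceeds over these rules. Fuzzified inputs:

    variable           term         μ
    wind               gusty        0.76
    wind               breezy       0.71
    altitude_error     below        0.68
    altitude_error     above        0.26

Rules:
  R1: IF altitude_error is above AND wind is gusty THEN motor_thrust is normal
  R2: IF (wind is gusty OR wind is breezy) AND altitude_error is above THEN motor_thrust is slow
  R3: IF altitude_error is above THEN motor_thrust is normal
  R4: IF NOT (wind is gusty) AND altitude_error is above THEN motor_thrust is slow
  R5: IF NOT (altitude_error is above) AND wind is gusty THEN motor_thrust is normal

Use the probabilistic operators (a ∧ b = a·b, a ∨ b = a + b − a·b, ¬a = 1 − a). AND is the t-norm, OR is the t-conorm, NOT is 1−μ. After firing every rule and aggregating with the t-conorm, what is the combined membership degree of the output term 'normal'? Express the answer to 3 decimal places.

0.740

R1: above=0.26, gusty=0.76; AND[a·b] → w = 0.1976
R2: (gusty=0.76 OR breezy=0.71) = 0.9304; AND[a·b] with above=0.26 → w = 0.2419
R3: above=0.26 → w = 0.2600
R4: ¬gusty=1−0.76=0.24, above=0.26; AND[a·b] → w = 0.0624
R5: ¬above=1−0.26=0.74, gusty=0.76; AND[a·b] → w = 0.5624
Rules with consequent 'normal': {R1, R3, R5} → strengths 0.1976, 0.2600, 0.5624
Aggregate via t-conorm [a + b − a·b]: 0.7402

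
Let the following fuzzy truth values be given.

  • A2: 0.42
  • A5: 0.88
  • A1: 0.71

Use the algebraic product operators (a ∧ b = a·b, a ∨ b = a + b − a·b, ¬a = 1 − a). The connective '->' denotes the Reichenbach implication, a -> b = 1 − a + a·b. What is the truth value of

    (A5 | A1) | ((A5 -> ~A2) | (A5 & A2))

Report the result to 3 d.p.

A5 | A1 = a + b − a·b on (0.8800, 0.7100) = 0.9652
~A2 = 1 − 0.4200 = 0.5800
A5 -> ~A2  [Reichenbach: 1 − a + a·b] with a=0.8800, b=0.5800 → 0.6304
A5 & A2 = a·b on (0.8800, 0.4200) = 0.3696
(A5 -> ~A2) | (A5 & A2) = a + b − a·b on (0.6304, 0.3696) = 0.7670
(A5 | A1) | ((A5 -> ~A2) | (A5 & A2)) = a + b − a·b on (0.9652, 0.7670) = 0.9919

0.992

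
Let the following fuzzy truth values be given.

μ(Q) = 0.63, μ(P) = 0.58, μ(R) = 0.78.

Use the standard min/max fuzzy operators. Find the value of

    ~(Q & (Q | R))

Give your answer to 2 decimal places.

Q | R = max(a, b) on (0.63, 0.78) = 0.78
Q & (Q | R) = min(a, b) on (0.63, 0.78) = 0.63
~(Q & (Q | R)) = 1 − 0.63 = 0.37

0.37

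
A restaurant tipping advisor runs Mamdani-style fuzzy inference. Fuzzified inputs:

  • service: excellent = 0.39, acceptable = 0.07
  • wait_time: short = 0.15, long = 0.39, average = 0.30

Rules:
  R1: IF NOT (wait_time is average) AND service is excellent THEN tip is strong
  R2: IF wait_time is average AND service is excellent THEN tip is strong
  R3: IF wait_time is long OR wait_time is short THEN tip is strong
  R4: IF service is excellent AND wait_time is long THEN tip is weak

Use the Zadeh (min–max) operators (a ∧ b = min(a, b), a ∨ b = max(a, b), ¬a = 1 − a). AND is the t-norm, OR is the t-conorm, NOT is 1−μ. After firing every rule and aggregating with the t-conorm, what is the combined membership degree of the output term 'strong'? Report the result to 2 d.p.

0.39

R1: ¬average=1−0.30=0.70, excellent=0.39; AND[min(a, b)] → w = 0.39
R2: average=0.30, excellent=0.39; AND[min(a, b)] → w = 0.30
R3: long=0.39, short=0.15; OR[max(a, b)] → w = 0.39
R4: excellent=0.39, long=0.39; AND[min(a, b)] → w = 0.39
Rules with consequent 'strong': {R1, R2, R3} → strengths 0.39, 0.30, 0.39
Aggregate via t-conorm [max(a, b)]: 0.39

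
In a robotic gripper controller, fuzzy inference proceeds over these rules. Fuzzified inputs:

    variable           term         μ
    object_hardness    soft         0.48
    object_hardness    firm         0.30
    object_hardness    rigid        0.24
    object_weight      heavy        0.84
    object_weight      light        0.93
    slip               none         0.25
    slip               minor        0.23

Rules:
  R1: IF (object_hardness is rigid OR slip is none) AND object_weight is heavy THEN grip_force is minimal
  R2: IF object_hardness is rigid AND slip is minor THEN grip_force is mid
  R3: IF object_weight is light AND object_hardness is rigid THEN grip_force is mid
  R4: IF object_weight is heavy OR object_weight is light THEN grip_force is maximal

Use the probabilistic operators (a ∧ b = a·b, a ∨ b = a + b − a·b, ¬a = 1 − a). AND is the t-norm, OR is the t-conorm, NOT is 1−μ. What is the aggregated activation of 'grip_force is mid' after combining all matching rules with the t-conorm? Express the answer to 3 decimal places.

R1: (rigid=0.24 OR none=0.25) = 0.4300; AND[a·b] with heavy=0.84 → w = 0.3612
R2: rigid=0.24, minor=0.23; AND[a·b] → w = 0.0552
R3: light=0.93, rigid=0.24; AND[a·b] → w = 0.2232
R4: heavy=0.84, light=0.93; OR[a + b − a·b] → w = 0.9888
Rules with consequent 'mid': {R2, R3} → strengths 0.0552, 0.2232
Aggregate via t-conorm [a + b − a·b]: 0.2661

0.266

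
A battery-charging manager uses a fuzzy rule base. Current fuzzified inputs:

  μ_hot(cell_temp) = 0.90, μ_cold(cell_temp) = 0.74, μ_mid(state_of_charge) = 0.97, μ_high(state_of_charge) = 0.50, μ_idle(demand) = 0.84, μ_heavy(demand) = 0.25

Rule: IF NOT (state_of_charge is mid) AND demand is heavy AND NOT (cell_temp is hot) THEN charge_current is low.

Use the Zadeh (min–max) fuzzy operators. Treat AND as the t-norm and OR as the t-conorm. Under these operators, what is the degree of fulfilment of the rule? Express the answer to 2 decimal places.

0.03

firing strength: ¬mid=1−0.97=0.03, heavy=0.25, ¬hot=1−0.90=0.10; AND[min(a, b)] → w = 0.03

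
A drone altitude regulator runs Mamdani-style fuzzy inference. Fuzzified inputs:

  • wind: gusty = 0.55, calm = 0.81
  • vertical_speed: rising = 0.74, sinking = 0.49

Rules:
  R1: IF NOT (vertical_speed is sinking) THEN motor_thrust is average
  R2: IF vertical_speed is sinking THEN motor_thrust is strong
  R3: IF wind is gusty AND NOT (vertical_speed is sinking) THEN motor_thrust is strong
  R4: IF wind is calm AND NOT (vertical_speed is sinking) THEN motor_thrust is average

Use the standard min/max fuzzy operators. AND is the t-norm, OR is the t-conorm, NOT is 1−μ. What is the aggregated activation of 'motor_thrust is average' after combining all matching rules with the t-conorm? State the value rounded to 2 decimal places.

R1: ¬sinking=1−0.49=0.51 → w = 0.51
R2: sinking=0.49 → w = 0.49
R3: gusty=0.55, ¬sinking=1−0.49=0.51; AND[min(a, b)] → w = 0.51
R4: calm=0.81, ¬sinking=1−0.49=0.51; AND[min(a, b)] → w = 0.51
Rules with consequent 'average': {R1, R4} → strengths 0.51, 0.51
Aggregate via t-conorm [max(a, b)]: 0.51

0.51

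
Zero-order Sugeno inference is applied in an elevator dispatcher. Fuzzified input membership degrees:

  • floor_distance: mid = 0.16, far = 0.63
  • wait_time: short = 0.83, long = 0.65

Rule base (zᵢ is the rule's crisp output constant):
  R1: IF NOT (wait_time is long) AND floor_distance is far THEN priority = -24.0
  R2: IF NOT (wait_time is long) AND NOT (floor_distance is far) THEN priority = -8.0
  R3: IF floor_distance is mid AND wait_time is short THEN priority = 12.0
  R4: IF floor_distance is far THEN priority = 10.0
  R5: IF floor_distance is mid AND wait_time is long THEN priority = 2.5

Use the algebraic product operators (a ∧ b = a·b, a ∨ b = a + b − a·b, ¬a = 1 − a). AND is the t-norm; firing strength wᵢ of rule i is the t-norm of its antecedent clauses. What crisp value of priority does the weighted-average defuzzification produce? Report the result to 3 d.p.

R1 (z=-24.0): ¬long=1−0.65=0.35, far=0.63; AND[a·b] → w = 0.2205
R2 (z=-8.0): ¬long=1−0.65=0.35, ¬far=1−0.63=0.37; AND[a·b] → w = 0.1295
R3 (z=12.0): mid=0.16, short=0.83; AND[a·b] → w = 0.1328
R4 (z=10.0): far=0.63 → w = 0.6300
R5 (z=2.5): mid=0.16, long=0.65; AND[a·b] → w = 0.1040
Weighted average = (0.2205·-24.0 + 0.1295·-8.0 + 0.1328·12.0 + 0.6300·10.0 + 0.1040·2.5) / (0.2205 + 0.1295 + 0.1328 + 0.6300 + 0.1040)
  = 1.8256 / 1.2168 = 1.500

1.500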